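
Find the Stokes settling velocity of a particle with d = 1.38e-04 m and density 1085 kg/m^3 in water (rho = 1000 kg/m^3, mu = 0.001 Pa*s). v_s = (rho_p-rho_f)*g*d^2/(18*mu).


Density difference: rho_p - rho_f = 1085 - 1000 = 85 kg/m^3
d^2 = (1.38e-04)^2 = 1.9044e-08 m^2
Numerator = (rho_p - rho_f) * g * d^2 = 85 * 9.81 * 1.9044e-08 = 1.5879839e-05
Denominator = 18 * mu = 18 * 0.001 = 0.018
v_s = 1.5879839e-05 / 0.018 = 8.82213e-04 m/s
Check: Re = rho_f * v_s * d / mu = 1000 * 8.82213e-04 * 1.38e-04 / 0.001 = 0.122 < 1, so Stokes' law applies.

8.82213e-04 m/s


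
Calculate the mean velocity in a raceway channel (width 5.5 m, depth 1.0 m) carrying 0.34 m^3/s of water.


Cross-sectional area = W * d = 5.5 * 1.0 = 5.5 m^2
Velocity = Q / A = 0.34 / 5.5 = 0.0618182 m/s

0.0618182 m/s


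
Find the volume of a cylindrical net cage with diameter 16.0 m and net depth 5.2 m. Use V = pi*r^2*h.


r = d/2 = 16.0/2 = 8 m
Base area = pi*r^2 = pi*8^2 = 201.06193 m^2
Volume = 201.06193 * 5.2 = 1045.52 m^3

1045.52 m^3


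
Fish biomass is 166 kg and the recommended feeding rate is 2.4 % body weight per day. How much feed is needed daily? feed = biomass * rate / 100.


Feeding rate fraction = 2.4% / 100 = 0.024
Daily feed = 166 kg * 0.024 = 3.984 kg/day

3.984 kg/day


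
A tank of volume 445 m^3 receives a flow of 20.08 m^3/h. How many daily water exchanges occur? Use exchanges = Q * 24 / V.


Daily flow volume = 20.08 m^3/h * 24 h = 481.92 m^3/day
Exchanges = daily flow / tank volume = 481.92 / 445 = 1.08297 exchanges/day

1.08297 exchanges/day


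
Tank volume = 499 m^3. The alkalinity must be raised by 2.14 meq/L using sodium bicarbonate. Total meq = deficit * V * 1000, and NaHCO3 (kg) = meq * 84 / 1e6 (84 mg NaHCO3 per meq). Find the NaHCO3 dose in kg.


Tank volume in L = 499 m^3 * 1000 = 499000 L
Total meq required = 2.14 meq/L * 499000 L = 1067860 meq
NaHCO3 mass = 1067860 meq * 84 mg/meq / 1e6 = 89.7002 kg

89.7002 kg


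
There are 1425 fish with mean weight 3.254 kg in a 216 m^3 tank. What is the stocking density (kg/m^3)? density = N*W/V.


Total biomass = 1425 fish * 3.254 kg = 4636.95 kg
Density = total biomass / volume = 4636.95 / 216 = 21.4674 kg/m^3

21.4674 kg/m^3


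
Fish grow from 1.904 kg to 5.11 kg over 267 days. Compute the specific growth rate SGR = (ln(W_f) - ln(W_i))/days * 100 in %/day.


ln(W_f) = ln(5.11) = 1.6311994
ln(W_i) = ln(1.904) = 0.64395694
ln(W_f) - ln(W_i) = 1.6311994 - 0.64395694 = 0.98724246
SGR = 0.98724246 / 267 * 100 = 0.369754 %/day

0.369754 %/day


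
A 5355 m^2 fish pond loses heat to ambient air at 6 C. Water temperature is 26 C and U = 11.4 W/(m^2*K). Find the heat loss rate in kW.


Temperature difference dT = 26 - 6 = 20 K
Heat loss (W) = U * A * dT = 11.4 * 5355 * 20 = 1220940 W
Convert to kW: 1220940 / 1000 = 1220.94 kW

1220.94 kW


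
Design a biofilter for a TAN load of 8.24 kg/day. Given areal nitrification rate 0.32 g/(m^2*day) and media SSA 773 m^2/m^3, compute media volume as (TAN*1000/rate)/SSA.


A = 8.24*1000 / 0.32 = 25750 m^2
V = 25750 / 773 = 33.3118

33.3118 m^3


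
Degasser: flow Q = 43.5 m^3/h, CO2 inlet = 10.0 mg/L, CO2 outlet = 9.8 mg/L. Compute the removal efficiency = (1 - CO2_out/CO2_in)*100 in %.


CO2_out / CO2_in = 9.8 / 10.0 = 0.98
Fraction remaining = 0.98
efficiency = (1 - 0.98) * 100 = 2 %

2 %


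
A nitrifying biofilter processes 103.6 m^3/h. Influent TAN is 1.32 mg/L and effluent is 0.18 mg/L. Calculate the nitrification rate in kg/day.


Concentration drop: TAN_in - TAN_out = 1.32 - 0.18 = 1.14 mg/L
Hourly TAN removed = Q * dTAN = 103.6 m^3/h * 1.14 mg/L = 118.104 g/h  (m^3/h * mg/L = g/h)
Daily TAN removed = 118.104 * 24 = 2834.496 g/day
Convert to kg/day: 2834.496 / 1000 = 2.834496 kg/day

2.834496 kg/day


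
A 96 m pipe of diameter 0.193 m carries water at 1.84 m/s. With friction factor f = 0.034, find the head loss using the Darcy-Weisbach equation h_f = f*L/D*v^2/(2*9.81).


v^2 = 1.84^2 = 3.3856 m^2/s^2
L/D = 96/0.193 = 497.40933
h_f = f*(L/D)*v^2/(2g) = 0.034 * 497.40933 * 3.3856 / 19.62 = 2.9183 m

2.9183 m


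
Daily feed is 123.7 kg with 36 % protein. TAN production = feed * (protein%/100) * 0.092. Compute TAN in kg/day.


Protein in feed = 123.7 * 36/100 = 44.532 kg/day
TAN = protein * 0.092 = 44.532 * 0.092 = 4.096944 kg/day

4.096944 kg/day


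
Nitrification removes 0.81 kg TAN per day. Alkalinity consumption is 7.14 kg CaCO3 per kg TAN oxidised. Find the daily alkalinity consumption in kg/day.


Alkalinity factor: 7.14 kg CaCO3 consumed per kg TAN nitrified
alk = 0.81 kg TAN * 7.14 = 5.7834 kg CaCO3/day

5.7834 kg CaCO3/day


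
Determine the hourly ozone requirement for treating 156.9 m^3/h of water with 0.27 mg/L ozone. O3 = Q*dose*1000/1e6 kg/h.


O3 demand (mg/h) = Q * dose * 1000 = 156.9 * 0.27 * 1000 = 42363 mg/h
Convert mg to kg: 42363 / 1e6 = 0.042363 kg/h

0.042363 kg/h


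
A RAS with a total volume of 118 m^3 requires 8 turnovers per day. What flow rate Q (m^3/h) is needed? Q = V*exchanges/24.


Daily recirculation volume = 118 m^3 * 8 = 944 m^3/day
Flow rate Q = daily volume / 24 h = 944 / 24 = 39.3333 m^3/h

39.3333 m^3/h


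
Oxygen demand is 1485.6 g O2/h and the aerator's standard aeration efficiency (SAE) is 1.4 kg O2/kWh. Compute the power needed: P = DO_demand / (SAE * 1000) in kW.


SAE in g O2/kWh = 1.4 * 1000 = 1400 g/kWh
P = DO_demand / SAE_g = 1485.6 / 1400 = 1.06114 kW

1.06114 kW


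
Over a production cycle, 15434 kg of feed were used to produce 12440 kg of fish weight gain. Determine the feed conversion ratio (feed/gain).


FCR = feed consumed / weight gained
FCR = 15434 kg / 12440 kg = 1.24068

1.24068


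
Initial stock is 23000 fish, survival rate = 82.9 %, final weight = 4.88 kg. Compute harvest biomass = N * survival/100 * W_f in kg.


Survivors = 23000 * 82.9/100 = 19067 fish
Harvest biomass = survivors * W_f = 19067 * 4.88 = 93046.96 kg

93046.96 kg


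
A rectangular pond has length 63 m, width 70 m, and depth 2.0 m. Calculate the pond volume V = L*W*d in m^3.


Base area = L * W = 63 * 70 = 4410 m^2
Volume = area * depth = 4410 * 2.0 = 8820 m^3

8820 m^3


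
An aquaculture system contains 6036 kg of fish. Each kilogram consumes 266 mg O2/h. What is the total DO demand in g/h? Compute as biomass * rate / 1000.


Total O2 consumption (mg/h) = 6036 kg * 266 mg/(kg*h) = 1605576 mg/h
Convert to g/h: 1605576 / 1000 = 1605.576 g/h

1605.576 g/h


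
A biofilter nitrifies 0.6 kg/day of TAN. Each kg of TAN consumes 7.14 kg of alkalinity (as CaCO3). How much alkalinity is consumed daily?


Alkalinity factor: 7.14 kg CaCO3 consumed per kg TAN nitrified
alk = 0.6 kg TAN * 7.14 = 4.284 kg CaCO3/day

4.284 kg CaCO3/day


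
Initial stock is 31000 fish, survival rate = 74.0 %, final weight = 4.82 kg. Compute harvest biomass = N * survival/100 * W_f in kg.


Survivors = 31000 * 74.0/100 = 22940 fish
Harvest biomass = survivors * W_f = 22940 * 4.82 = 110570.8 kg

110570.8 kg


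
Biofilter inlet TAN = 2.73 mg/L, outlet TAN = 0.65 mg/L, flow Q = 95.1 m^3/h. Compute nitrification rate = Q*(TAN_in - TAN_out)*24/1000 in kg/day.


Concentration drop: TAN_in - TAN_out = 2.73 - 0.65 = 2.08 mg/L
Hourly TAN removed = Q * dTAN = 95.1 m^3/h * 2.08 mg/L = 197.808 g/h  (m^3/h * mg/L = g/h)
Daily TAN removed = 197.808 * 24 = 4747.392 g/day
Convert to kg/day: 4747.392 / 1000 = 4.747392 kg/day

4.747392 kg/day


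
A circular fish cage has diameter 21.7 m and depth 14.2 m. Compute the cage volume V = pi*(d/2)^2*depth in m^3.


r = d/2 = 21.7/2 = 10.85 m
Base area = pi*r^2 = pi*10.85^2 = 369.83614 m^2
Volume = 369.83614 * 14.2 = 5251.67 m^3

5251.67 m^3


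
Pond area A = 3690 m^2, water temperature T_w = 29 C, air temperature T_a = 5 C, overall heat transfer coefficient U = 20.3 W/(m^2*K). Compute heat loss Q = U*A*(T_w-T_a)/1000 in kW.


Temperature difference dT = 29 - 5 = 24 K
Heat loss (W) = U * A * dT = 20.3 * 3690 * 24 = 1797768 W
Convert to kW: 1797768 / 1000 = 1797.768 kW

1797.768 kW


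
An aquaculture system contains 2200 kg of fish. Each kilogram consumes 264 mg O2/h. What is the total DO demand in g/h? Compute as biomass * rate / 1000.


Total O2 consumption (mg/h) = 2200 kg * 264 mg/(kg*h) = 580800 mg/h
Convert to g/h: 580800 / 1000 = 580.8 g/h

580.8 g/h


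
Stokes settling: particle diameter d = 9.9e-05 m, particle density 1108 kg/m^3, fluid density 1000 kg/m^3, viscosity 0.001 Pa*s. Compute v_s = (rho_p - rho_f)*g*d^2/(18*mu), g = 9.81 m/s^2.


Density difference: rho_p - rho_f = 1108 - 1000 = 108 kg/m^3
d^2 = (9.9e-05)^2 = 9.801e-09 m^2
Numerator = (rho_p - rho_f) * g * d^2 = 108 * 9.81 * 9.801e-09 = 1.0383963e-05
Denominator = 18 * mu = 18 * 0.001 = 0.018
v_s = 1.0383963e-05 / 0.018 = 5.76887e-04 m/s
Check: Re = rho_f * v_s * d / mu = 1000 * 5.76887e-04 * 9.9e-05 / 0.001 = 0.0571 < 1, so Stokes' law applies.

5.76887e-04 m/s


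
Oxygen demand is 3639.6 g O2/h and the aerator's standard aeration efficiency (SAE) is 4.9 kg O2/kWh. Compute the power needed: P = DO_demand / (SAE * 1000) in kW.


SAE in g O2/kWh = 4.9 * 1000 = 4900 g/kWh
P = DO_demand / SAE_g = 3639.6 / 4900 = 0.742776 kW

0.742776 kW


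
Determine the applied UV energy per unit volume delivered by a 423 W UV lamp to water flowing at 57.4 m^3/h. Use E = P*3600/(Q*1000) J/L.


Energy delivered per hour = 423 W * 3600 s = 1522800 J/h
Volume treated per hour = 57.4 m^3/h * 1000 = 57400 L/h
dose = 1522800 / 57400 = 26.5296 J/L

26.5296 J/L


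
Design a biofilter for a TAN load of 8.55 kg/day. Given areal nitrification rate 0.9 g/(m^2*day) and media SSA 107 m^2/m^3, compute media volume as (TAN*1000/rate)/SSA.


A = 8.55*1000 / 0.9 = 9500 m^2
V = 9500 / 107 = 88.785

88.785 m^3


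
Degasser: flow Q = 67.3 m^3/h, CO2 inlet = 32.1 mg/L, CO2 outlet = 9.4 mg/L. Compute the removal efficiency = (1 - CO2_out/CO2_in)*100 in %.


CO2_out / CO2_in = 9.4 / 32.1 = 0.29283489
Fraction remaining = 0.29283489
efficiency = (1 - 0.29283489) * 100 = 70.7165 %

70.7165 %


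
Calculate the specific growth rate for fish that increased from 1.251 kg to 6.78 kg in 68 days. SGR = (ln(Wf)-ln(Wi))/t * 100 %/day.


ln(W_f) = ln(6.78) = 1.9139771
ln(W_i) = ln(1.251) = 0.22394323
ln(W_f) - ln(W_i) = 1.9139771 - 0.22394323 = 1.6900339
SGR = 1.6900339 / 68 * 100 = 2.48534 %/day

2.48534 %/day


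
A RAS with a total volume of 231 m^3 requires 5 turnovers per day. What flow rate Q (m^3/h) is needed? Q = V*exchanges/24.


Daily recirculation volume = 231 m^3 * 5 = 1155 m^3/day
Flow rate Q = daily volume / 24 h = 1155 / 24 = 48.125 m^3/h

48.125 m^3/h


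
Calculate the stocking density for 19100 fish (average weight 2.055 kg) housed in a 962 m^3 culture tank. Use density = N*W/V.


Total biomass = 19100 fish * 2.055 kg = 39250.5 kg
Density = total biomass / volume = 39250.5 / 962 = 40.8009 kg/m^3

40.8009 kg/m^3


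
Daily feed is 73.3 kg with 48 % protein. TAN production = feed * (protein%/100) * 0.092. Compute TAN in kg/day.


Protein in feed = 73.3 * 48/100 = 35.184 kg/day
TAN = protein * 0.092 = 35.184 * 0.092 = 3.236928 kg/day

3.236928 kg/day


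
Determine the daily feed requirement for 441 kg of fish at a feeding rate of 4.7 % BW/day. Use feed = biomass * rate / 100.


Feeding rate fraction = 4.7% / 100 = 0.047
Daily feed = 441 kg * 0.047 = 20.727 kg/day

20.727 kg/day


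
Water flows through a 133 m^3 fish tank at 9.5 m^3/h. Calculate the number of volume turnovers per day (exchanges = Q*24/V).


Daily flow volume = 9.5 m^3/h * 24 h = 228 m^3/day
Exchanges = daily flow / tank volume = 228 / 133 = 1.71429 exchanges/day

1.71429 exchanges/day


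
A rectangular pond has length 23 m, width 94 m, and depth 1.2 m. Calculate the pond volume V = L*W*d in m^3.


Base area = L * W = 23 * 94 = 2162 m^2
Volume = area * depth = 2162 * 1.2 = 2594.4 m^3

2594.4 m^3


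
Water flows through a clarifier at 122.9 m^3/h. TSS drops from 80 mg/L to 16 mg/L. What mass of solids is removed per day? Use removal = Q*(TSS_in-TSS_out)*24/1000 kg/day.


Concentration drop: TSS_in - TSS_out = 80 - 16 = 64 mg/L
Hourly solids removed = Q * dTSS = 122.9 m^3/h * 64 mg/L = 7865.6 g/h  (m^3/h * mg/L = g/h)
Daily solids removed = 7865.6 * 24 = 188774.4 g/day
Convert g to kg: 188774.4 / 1000 = 188.7744 kg/day

188.7744 kg/day


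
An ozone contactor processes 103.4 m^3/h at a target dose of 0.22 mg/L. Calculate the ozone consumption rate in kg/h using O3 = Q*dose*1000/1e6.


O3 demand (mg/h) = Q * dose * 1000 = 103.4 * 0.22 * 1000 = 22748 mg/h
Convert mg to kg: 22748 / 1e6 = 0.022748 kg/h

0.022748 kg/h


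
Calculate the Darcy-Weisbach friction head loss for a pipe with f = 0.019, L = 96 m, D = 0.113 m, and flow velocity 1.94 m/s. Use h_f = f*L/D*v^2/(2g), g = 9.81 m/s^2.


v^2 = 1.94^2 = 3.7636 m^2/s^2
L/D = 96/0.113 = 849.55752
h_f = f*(L/D)*v^2/(2g) = 0.019 * 849.55752 * 3.7636 / 19.62 = 3.09636 m

3.09636 m


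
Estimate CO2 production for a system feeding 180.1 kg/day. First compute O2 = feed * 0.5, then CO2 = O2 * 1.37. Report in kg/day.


O2 = 180.1 * 0.5 = 90.05
CO2 = 90.05 * 1.37 = 123.3685

123.3685 kg/day


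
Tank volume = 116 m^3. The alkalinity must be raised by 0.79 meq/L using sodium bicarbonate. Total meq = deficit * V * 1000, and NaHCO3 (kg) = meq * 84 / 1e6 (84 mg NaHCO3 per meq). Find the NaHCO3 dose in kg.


Tank volume in L = 116 m^3 * 1000 = 116000 L
Total meq required = 0.79 meq/L * 116000 L = 91640 meq
NaHCO3 mass = 91640 meq * 84 mg/meq / 1e6 = 7.69776 kg

7.69776 kg


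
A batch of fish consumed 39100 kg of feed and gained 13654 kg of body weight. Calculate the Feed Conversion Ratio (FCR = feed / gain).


FCR = feed consumed / weight gained
FCR = 39100 kg / 13654 kg = 2.86363

2.86363


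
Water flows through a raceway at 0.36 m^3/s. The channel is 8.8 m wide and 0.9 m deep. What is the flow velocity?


Cross-sectional area = W * d = 8.8 * 0.9 = 7.92 m^2
Velocity = Q / A = 0.36 / 7.92 = 0.0454545 m/s

0.0454545 m/s


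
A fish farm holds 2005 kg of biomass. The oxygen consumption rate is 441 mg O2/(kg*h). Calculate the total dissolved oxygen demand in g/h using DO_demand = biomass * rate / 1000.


Total O2 consumption (mg/h) = 2005 kg * 441 mg/(kg*h) = 884205 mg/h
Convert to g/h: 884205 / 1000 = 884.205 g/h

884.205 g/h


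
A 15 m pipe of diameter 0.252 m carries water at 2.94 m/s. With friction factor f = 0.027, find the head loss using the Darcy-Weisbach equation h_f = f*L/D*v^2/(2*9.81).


v^2 = 2.94^2 = 8.6436 m^2/s^2
L/D = 15/0.252 = 59.52381
h_f = f*(L/D)*v^2/(2g) = 0.027 * 59.52381 * 8.6436 / 19.62 = 0.708028 m

0.708028 m


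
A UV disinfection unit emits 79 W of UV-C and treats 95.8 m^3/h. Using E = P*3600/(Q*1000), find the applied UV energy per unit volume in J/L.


Energy delivered per hour = 79 W * 3600 s = 284400 J/h
Volume treated per hour = 95.8 m^3/h * 1000 = 95800 L/h
dose = 284400 / 95800 = 2.96868 J/L

2.96868 J/L


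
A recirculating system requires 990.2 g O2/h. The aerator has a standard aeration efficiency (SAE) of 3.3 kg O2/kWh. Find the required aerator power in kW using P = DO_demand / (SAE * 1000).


SAE in g O2/kWh = 3.3 * 1000 = 3300 g/kWh
P = DO_demand / SAE_g = 990.2 / 3300 = 0.300061 kW

0.300061 kW


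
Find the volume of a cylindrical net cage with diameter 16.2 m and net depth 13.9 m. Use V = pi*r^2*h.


r = d/2 = 16.2/2 = 8.1 m
Base area = pi*r^2 = pi*8.1^2 = 206.11989 m^2
Volume = 206.11989 * 13.9 = 2865.07 m^3

2865.07 m^3


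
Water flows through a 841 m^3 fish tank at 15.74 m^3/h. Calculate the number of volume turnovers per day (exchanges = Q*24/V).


Daily flow volume = 15.74 m^3/h * 24 h = 377.76 m^3/day
Exchanges = daily flow / tank volume = 377.76 / 841 = 0.44918 exchanges/day

0.44918 exchanges/day


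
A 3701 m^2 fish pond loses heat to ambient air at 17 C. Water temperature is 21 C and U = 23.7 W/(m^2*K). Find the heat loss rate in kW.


Temperature difference dT = 21 - 17 = 4 K
Heat loss (W) = U * A * dT = 23.7 * 3701 * 4 = 350854.8 W
Convert to kW: 350854.8 / 1000 = 350.8548 kW

350.8548 kW


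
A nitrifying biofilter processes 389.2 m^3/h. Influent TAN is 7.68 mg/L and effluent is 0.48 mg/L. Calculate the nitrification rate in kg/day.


Concentration drop: TAN_in - TAN_out = 7.68 - 0.48 = 7.2 mg/L
Hourly TAN removed = Q * dTAN = 389.2 m^3/h * 7.2 mg/L = 2802.24 g/h  (m^3/h * mg/L = g/h)
Daily TAN removed = 2802.24 * 24 = 67253.76 g/day
Convert to kg/day: 67253.76 / 1000 = 67.25376 kg/day

67.25376 kg/day


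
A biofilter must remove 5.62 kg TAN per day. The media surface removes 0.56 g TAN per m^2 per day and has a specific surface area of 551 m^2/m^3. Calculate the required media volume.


A = 5.62*1000 / 0.56 = 10035.714 m^2
V = 10035.714 / 551 = 18.2136

18.2136 m^3


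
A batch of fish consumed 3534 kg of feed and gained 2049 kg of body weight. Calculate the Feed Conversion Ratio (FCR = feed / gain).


FCR = feed consumed / weight gained
FCR = 3534 kg / 2049 kg = 1.72474

1.72474


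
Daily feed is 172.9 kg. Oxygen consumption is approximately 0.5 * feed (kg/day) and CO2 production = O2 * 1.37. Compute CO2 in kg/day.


O2 = 172.9 * 0.5 = 86.45
CO2 = 86.45 * 1.37 = 118.4365

118.4365 kg/day


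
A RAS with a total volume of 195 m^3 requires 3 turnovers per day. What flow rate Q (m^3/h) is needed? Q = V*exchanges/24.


Daily recirculation volume = 195 m^3 * 3 = 585 m^3/day
Flow rate Q = daily volume / 24 h = 585 / 24 = 24.375 m^3/h

24.375 m^3/h


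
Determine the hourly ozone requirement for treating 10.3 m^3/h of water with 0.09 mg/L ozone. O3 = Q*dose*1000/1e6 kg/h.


O3 demand (mg/h) = Q * dose * 1000 = 10.3 * 0.09 * 1000 = 927 mg/h
Convert mg to kg: 927 / 1e6 = 9.27e-04 kg/h

9.27e-04 kg/h


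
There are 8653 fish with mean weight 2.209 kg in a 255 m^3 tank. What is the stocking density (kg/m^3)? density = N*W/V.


Total biomass = 8653 fish * 2.209 kg = 19114.477 kg
Density = total biomass / volume = 19114.477 / 255 = 74.9587 kg/m^3

74.9587 kg/m^3


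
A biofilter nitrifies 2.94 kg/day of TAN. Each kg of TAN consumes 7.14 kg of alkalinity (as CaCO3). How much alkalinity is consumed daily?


Alkalinity factor: 7.14 kg CaCO3 consumed per kg TAN nitrified
alk = 2.94 kg TAN * 7.14 = 20.9916 kg CaCO3/day

20.9916 kg CaCO3/day


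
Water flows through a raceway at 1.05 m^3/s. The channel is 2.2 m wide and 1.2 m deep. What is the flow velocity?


Cross-sectional area = W * d = 2.2 * 1.2 = 2.64 m^2
Velocity = Q / A = 1.05 / 2.64 = 0.397727 m/s

0.397727 m/s


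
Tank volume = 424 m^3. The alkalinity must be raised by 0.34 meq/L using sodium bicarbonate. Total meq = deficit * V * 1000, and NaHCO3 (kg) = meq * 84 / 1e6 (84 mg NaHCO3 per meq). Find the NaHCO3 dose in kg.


Tank volume in L = 424 m^3 * 1000 = 424000 L
Total meq required = 0.34 meq/L * 424000 L = 144160 meq
NaHCO3 mass = 144160 meq * 84 mg/meq / 1e6 = 12.1094 kg

12.1094 kg


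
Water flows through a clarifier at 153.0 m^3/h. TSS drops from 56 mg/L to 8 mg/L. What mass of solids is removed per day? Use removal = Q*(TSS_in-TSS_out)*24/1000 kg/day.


Concentration drop: TSS_in - TSS_out = 56 - 8 = 48 mg/L
Hourly solids removed = Q * dTSS = 153.0 m^3/h * 48 mg/L = 7344 g/h  (m^3/h * mg/L = g/h)
Daily solids removed = 7344 * 24 = 176256 g/day
Convert g to kg: 176256 / 1000 = 176.256 kg/day

176.256 kg/day


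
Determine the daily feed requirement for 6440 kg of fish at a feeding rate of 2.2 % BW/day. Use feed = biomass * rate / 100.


Feeding rate fraction = 2.2% / 100 = 0.022
Daily feed = 6440 kg * 0.022 = 141.68 kg/day

141.68 kg/day


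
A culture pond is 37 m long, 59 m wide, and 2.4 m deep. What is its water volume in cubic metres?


Base area = L * W = 37 * 59 = 2183 m^2
Volume = area * depth = 2183 * 2.4 = 5239.2 m^3

5239.2 m^3


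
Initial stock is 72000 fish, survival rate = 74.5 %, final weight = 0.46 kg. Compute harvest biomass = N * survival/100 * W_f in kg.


Survivors = 72000 * 74.5/100 = 53640 fish
Harvest biomass = survivors * W_f = 53640 * 0.46 = 24674.4 kg

24674.4 kg


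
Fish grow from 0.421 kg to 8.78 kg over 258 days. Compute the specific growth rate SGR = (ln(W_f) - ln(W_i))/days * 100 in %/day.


ln(W_f) = ln(8.78) = 2.1724764
ln(W_i) = ln(0.421) = -0.86512245
ln(W_f) - ln(W_i) = 2.1724764 - -0.86512245 = 3.0375988
SGR = 3.0375988 / 258 * 100 = 1.17736 %/day

1.17736 %/day


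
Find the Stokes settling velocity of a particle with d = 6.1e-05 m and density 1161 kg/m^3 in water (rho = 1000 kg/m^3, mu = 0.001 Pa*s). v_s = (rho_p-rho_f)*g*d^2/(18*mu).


Density difference: rho_p - rho_f = 1161 - 1000 = 161 kg/m^3
d^2 = (6.1e-05)^2 = 3.721e-09 m^2
Numerator = (rho_p - rho_f) * g * d^2 = 161 * 9.81 * 3.721e-09 = 5.8769846e-06
Denominator = 18 * mu = 18 * 0.001 = 0.018
v_s = 5.8769846e-06 / 0.018 = 3.26499e-04 m/s
Check: Re = rho_f * v_s * d / mu = 1000 * 3.26499e-04 * 6.1e-05 / 0.001 = 0.0199 < 1, so Stokes' law applies.

3.26499e-04 m/s


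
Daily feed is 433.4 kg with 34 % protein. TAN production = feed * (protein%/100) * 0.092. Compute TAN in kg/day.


Protein in feed = 433.4 * 34/100 = 147.356 kg/day
TAN = protein * 0.092 = 147.356 * 0.092 = 13.556752 kg/day

13.556752 kg/day


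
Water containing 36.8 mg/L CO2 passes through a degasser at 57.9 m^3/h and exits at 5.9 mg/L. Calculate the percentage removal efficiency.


CO2_out / CO2_in = 5.9 / 36.8 = 0.16032609
Fraction remaining = 0.16032609
efficiency = (1 - 0.16032609) * 100 = 83.9674 %

83.9674 %


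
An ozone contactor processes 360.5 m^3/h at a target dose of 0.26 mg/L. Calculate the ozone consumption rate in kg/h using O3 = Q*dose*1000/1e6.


O3 demand (mg/h) = Q * dose * 1000 = 360.5 * 0.26 * 1000 = 93730 mg/h
Convert mg to kg: 93730 / 1e6 = 0.09373 kg/h

0.09373 kg/h


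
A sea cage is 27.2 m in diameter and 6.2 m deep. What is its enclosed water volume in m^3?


r = d/2 = 27.2/2 = 13.6 m
Base area = pi*r^2 = pi*13.6^2 = 581.06898 m^2
Volume = 581.06898 * 6.2 = 3602.63 m^3

3602.63 m^3


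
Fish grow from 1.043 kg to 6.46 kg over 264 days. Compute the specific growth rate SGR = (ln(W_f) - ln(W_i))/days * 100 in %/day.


ln(W_f) = ln(6.46) = 1.8656293
ln(W_i) = ln(1.043) = 0.042101176
ln(W_f) - ln(W_i) = 1.8656293 - 0.042101176 = 1.8235281
SGR = 1.8235281 / 264 * 100 = 0.69073 %/day

0.69073 %/day


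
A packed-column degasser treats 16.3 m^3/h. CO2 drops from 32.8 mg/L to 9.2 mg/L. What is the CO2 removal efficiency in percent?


CO2_out / CO2_in = 9.2 / 32.8 = 0.2804878
Fraction remaining = 0.2804878
efficiency = (1 - 0.2804878) * 100 = 71.9512 %

71.9512 %


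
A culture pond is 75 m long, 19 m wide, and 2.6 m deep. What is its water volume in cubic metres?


Base area = L * W = 75 * 19 = 1425 m^2
Volume = area * depth = 1425 * 2.6 = 3705 m^3

3705 m^3


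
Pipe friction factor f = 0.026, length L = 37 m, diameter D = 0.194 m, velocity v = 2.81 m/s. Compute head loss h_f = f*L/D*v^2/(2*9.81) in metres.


v^2 = 2.81^2 = 7.8961 m^2/s^2
L/D = 37/0.194 = 190.72165
h_f = f*(L/D)*v^2/(2g) = 0.026 * 190.72165 * 7.8961 / 19.62 = 1.99566 m

1.99566 m


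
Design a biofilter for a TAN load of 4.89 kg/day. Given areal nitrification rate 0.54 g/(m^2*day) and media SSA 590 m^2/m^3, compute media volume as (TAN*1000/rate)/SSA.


A = 4.89*1000 / 0.54 = 9055.5556 m^2
V = 9055.5556 / 590 = 15.3484

15.3484 m^3


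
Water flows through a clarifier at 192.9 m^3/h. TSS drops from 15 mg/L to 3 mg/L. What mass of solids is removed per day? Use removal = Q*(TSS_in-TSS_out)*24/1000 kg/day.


Concentration drop: TSS_in - TSS_out = 15 - 3 = 12 mg/L
Hourly solids removed = Q * dTSS = 192.9 m^3/h * 12 mg/L = 2314.8 g/h  (m^3/h * mg/L = g/h)
Daily solids removed = 2314.8 * 24 = 55555.2 g/day
Convert g to kg: 55555.2 / 1000 = 55.5552 kg/day

55.5552 kg/day


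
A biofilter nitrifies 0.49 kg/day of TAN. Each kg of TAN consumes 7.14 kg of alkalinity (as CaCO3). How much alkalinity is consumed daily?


Alkalinity factor: 7.14 kg CaCO3 consumed per kg TAN nitrified
alk = 0.49 kg TAN * 7.14 = 3.4986 kg CaCO3/day

3.4986 kg CaCO3/day


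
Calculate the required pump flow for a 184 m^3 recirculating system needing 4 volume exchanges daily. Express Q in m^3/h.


Daily recirculation volume = 184 m^3 * 4 = 736 m^3/day
Flow rate Q = daily volume / 24 h = 736 / 24 = 30.6667 m^3/h

30.6667 m^3/h


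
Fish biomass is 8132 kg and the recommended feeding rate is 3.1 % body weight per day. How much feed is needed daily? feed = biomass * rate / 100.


Feeding rate fraction = 3.1% / 100 = 0.031
Daily feed = 8132 kg * 0.031 = 252.092 kg/day

252.092 kg/day


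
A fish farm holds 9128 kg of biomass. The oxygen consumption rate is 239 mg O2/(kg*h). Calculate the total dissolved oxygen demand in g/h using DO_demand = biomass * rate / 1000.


Total O2 consumption (mg/h) = 9128 kg * 239 mg/(kg*h) = 2181592 mg/h
Convert to g/h: 2181592 / 1000 = 2181.592 g/h

2181.592 g/h


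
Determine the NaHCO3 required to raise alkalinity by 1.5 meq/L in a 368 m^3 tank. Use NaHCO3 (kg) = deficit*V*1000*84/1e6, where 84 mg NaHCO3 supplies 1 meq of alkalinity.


Tank volume in L = 368 m^3 * 1000 = 368000 L
Total meq required = 1.5 meq/L * 368000 L = 552000 meq
NaHCO3 mass = 552000 meq * 84 mg/meq / 1e6 = 46.368 kg

46.368 kg


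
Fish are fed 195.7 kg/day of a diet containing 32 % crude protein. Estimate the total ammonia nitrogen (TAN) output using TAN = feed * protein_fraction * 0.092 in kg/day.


Protein in feed = 195.7 * 32/100 = 62.624 kg/day
TAN = protein * 0.092 = 62.624 * 0.092 = 5.761408 kg/day

5.761408 kg/day


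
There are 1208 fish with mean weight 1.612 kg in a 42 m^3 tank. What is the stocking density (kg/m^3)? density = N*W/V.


Total biomass = 1208 fish * 1.612 kg = 1947.296 kg
Density = total biomass / volume = 1947.296 / 42 = 46.3642 kg/m^3

46.3642 kg/m^3


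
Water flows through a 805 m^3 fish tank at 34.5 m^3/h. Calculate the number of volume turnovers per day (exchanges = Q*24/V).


Daily flow volume = 34.5 m^3/h * 24 h = 828 m^3/day
Exchanges = daily flow / tank volume = 828 / 805 = 1.02857 exchanges/day

1.02857 exchanges/day


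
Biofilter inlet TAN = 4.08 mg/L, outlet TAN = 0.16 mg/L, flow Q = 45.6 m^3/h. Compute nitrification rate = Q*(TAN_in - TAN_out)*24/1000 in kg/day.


Concentration drop: TAN_in - TAN_out = 4.08 - 0.16 = 3.92 mg/L
Hourly TAN removed = Q * dTAN = 45.6 m^3/h * 3.92 mg/L = 178.752 g/h  (m^3/h * mg/L = g/h)
Daily TAN removed = 178.752 * 24 = 4290.048 g/day
Convert to kg/day: 4290.048 / 1000 = 4.290048 kg/day

4.290048 kg/day


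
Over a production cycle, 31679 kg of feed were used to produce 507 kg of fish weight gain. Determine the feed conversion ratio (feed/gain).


FCR = feed consumed / weight gained
FCR = 31679 kg / 507 kg = 62.4832

62.4832


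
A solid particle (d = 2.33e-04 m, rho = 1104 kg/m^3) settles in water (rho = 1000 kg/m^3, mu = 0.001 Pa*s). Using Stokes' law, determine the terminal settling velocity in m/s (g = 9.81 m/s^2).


Density difference: rho_p - rho_f = 1104 - 1000 = 104 kg/m^3
d^2 = (2.33e-04)^2 = 5.4289e-08 m^2
Numerator = (rho_p - rho_f) * g * d^2 = 104 * 9.81 * 5.4289e-08 = 5.5387809e-05
Denominator = 18 * mu = 18 * 0.001 = 0.018
v_s = 5.5387809e-05 / 0.018 = 0.0030771 m/s
Check: Re = rho_f * v_s * d / mu = 1000 * 0.0030771 * 2.33e-04 / 0.001 = 0.717 < 1, so Stokes' law applies.

0.0030771 m/s


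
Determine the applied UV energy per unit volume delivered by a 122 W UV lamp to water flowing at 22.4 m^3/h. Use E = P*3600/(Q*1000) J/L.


Energy delivered per hour = 122 W * 3600 s = 439200 J/h
Volume treated per hour = 22.4 m^3/h * 1000 = 22400 L/h
dose = 439200 / 22400 = 19.6071 J/L

19.6071 J/L


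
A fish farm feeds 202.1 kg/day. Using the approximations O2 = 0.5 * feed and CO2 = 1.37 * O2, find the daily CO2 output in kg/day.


O2 = 202.1 * 0.5 = 101.05
CO2 = 101.05 * 1.37 = 138.4385

138.4385 kg/day


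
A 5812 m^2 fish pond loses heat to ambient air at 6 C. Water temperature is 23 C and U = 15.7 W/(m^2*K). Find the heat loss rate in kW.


Temperature difference dT = 23 - 6 = 17 K
Heat loss (W) = U * A * dT = 15.7 * 5812 * 17 = 1551222.8 W
Convert to kW: 1551222.8 / 1000 = 1551.2228 kW

1551.2228 kW


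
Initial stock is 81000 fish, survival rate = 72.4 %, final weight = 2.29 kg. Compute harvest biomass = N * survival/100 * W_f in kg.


Survivors = 81000 * 72.4/100 = 58644 fish
Harvest biomass = survivors * W_f = 58644 * 2.29 = 134294.76 kg

134294.76 kg


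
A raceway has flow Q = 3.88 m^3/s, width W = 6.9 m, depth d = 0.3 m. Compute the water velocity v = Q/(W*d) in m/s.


Cross-sectional area = W * d = 6.9 * 0.3 = 2.07 m^2
Velocity = Q / A = 3.88 / 2.07 = 1.8744 m/s

1.8744 m/s


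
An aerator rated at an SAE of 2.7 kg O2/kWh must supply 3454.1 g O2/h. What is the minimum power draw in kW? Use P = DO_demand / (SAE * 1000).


SAE in g O2/kWh = 2.7 * 1000 = 2700 g/kWh
P = DO_demand / SAE_g = 3454.1 / 2700 = 1.2793 kW

1.2793 kW


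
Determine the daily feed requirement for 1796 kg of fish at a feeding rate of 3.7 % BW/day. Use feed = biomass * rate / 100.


Feeding rate fraction = 3.7% / 100 = 0.037
Daily feed = 1796 kg * 0.037 = 66.452 kg/day

66.452 kg/day


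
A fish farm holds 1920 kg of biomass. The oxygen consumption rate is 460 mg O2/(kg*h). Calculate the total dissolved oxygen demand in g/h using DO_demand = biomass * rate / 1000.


Total O2 consumption (mg/h) = 1920 kg * 460 mg/(kg*h) = 883200 mg/h
Convert to g/h: 883200 / 1000 = 883.2 g/h

883.2 g/h


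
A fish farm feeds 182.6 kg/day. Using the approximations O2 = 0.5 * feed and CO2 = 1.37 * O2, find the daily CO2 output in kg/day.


O2 = 182.6 * 0.5 = 91.3
CO2 = 91.3 * 1.37 = 125.081

125.081 kg/day


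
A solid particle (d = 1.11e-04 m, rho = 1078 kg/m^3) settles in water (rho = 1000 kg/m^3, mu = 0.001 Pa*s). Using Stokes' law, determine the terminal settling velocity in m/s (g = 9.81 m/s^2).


Density difference: rho_p - rho_f = 1078 - 1000 = 78 kg/m^3
d^2 = (1.11e-04)^2 = 1.2321e-08 m^2
Numerator = (rho_p - rho_f) * g * d^2 = 78 * 9.81 * 1.2321e-08 = 9.4277828e-06
Denominator = 18 * mu = 18 * 0.001 = 0.018
v_s = 9.4277828e-06 / 0.018 = 5.23766e-04 m/s
Check: Re = rho_f * v_s * d / mu = 1000 * 5.23766e-04 * 1.11e-04 / 0.001 = 0.0581 < 1, so Stokes' law applies.

5.23766e-04 m/s


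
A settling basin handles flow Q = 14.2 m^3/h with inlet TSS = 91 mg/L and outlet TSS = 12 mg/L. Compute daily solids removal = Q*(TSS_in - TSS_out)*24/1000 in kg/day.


Concentration drop: TSS_in - TSS_out = 91 - 12 = 79 mg/L
Hourly solids removed = Q * dTSS = 14.2 m^3/h * 79 mg/L = 1121.8 g/h  (m^3/h * mg/L = g/h)
Daily solids removed = 1121.8 * 24 = 26923.2 g/day
Convert g to kg: 26923.2 / 1000 = 26.9232 kg/day

26.9232 kg/day


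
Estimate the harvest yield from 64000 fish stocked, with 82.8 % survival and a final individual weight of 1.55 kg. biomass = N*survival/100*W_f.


Survivors = 64000 * 82.8/100 = 52992 fish
Harvest biomass = survivors * W_f = 52992 * 1.55 = 82137.6 kg

82137.6 kg


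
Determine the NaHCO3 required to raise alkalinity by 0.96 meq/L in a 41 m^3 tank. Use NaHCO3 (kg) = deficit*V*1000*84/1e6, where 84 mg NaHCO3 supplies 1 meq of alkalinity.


Tank volume in L = 41 m^3 * 1000 = 41000 L
Total meq required = 0.96 meq/L * 41000 L = 39360 meq
NaHCO3 mass = 39360 meq * 84 mg/meq / 1e6 = 3.30624 kg

3.30624 kg


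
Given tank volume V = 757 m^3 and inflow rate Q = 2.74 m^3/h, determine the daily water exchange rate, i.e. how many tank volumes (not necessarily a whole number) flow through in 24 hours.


Daily flow volume = 2.74 m^3/h * 24 h = 65.76 m^3/day
Exchanges = daily flow / tank volume = 65.76 / 757 = 0.0868692 exchanges/day

0.0868692 exchanges/day


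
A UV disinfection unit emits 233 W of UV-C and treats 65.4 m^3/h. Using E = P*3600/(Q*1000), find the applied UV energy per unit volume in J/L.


Energy delivered per hour = 233 W * 3600 s = 838800 J/h
Volume treated per hour = 65.4 m^3/h * 1000 = 65400 L/h
dose = 838800 / 65400 = 12.8257 J/L

12.8257 J/L


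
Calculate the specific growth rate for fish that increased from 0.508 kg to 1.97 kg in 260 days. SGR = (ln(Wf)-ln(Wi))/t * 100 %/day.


ln(W_f) = ln(1.97) = 0.67803354
ln(W_i) = ln(0.508) = -0.67727383
ln(W_f) - ln(W_i) = 0.67803354 - -0.67727383 = 1.3553074
SGR = 1.3553074 / 260 * 100 = 0.521272 %/day

0.521272 %/day


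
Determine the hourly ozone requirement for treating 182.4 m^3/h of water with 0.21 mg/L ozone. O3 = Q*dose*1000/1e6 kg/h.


O3 demand (mg/h) = Q * dose * 1000 = 182.4 * 0.21 * 1000 = 38304 mg/h
Convert mg to kg: 38304 / 1e6 = 0.038304 kg/h

0.038304 kg/h


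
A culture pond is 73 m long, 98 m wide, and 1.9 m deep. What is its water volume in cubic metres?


Base area = L * W = 73 * 98 = 7154 m^2
Volume = area * depth = 7154 * 1.9 = 13592.6 m^3

13592.6 m^3


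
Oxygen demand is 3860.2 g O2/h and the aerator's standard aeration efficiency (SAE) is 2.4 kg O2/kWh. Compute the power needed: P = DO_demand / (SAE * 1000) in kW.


SAE in g O2/kWh = 2.4 * 1000 = 2400 g/kWh
P = DO_demand / SAE_g = 3860.2 / 2400 = 1.60842 kW

1.60842 kW


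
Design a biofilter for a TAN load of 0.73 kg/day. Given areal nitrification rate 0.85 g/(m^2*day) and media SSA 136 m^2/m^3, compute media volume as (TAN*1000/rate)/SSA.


A = 0.73*1000 / 0.85 = 858.82353 m^2
V = 858.82353 / 136 = 6.31488

6.31488 m^3


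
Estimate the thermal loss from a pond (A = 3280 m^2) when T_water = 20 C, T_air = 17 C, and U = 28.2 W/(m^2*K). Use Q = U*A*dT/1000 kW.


Temperature difference dT = 20 - 17 = 3 K
Heat loss (W) = U * A * dT = 28.2 * 3280 * 3 = 277488 W
Convert to kW: 277488 / 1000 = 277.488 kW

277.488 kW


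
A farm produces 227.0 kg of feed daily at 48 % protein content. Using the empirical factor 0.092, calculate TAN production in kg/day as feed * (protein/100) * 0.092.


Protein in feed = 227.0 * 48/100 = 108.96 kg/day
TAN = protein * 0.092 = 108.96 * 0.092 = 10.02432 kg/day

10.02432 kg/day


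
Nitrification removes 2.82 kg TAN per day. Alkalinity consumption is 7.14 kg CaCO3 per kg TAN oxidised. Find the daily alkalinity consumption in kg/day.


Alkalinity factor: 7.14 kg CaCO3 consumed per kg TAN nitrified
alk = 2.82 kg TAN * 7.14 = 20.1348 kg CaCO3/day

20.1348 kg CaCO3/day


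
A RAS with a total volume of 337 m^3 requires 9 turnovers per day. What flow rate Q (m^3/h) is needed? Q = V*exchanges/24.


Daily recirculation volume = 337 m^3 * 9 = 3033 m^3/day
Flow rate Q = daily volume / 24 h = 3033 / 24 = 126.375 m^3/h

126.375 m^3/h


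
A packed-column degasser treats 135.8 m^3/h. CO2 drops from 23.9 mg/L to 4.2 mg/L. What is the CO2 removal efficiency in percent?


CO2_out / CO2_in = 4.2 / 23.9 = 0.17573222
Fraction remaining = 0.17573222
efficiency = (1 - 0.17573222) * 100 = 82.4268 %

82.4268 %


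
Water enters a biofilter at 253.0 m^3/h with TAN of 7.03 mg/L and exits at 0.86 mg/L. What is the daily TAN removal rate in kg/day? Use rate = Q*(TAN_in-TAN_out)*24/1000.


Concentration drop: TAN_in - TAN_out = 7.03 - 0.86 = 6.17 mg/L
Hourly TAN removed = Q * dTAN = 253.0 m^3/h * 6.17 mg/L = 1561.01 g/h  (m^3/h * mg/L = g/h)
Daily TAN removed = 1561.01 * 24 = 37464.24 g/day
Convert to kg/day: 37464.24 / 1000 = 37.46424 kg/day

37.46424 kg/day


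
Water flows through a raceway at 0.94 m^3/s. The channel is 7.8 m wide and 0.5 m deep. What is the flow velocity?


Cross-sectional area = W * d = 7.8 * 0.5 = 3.9 m^2
Velocity = Q / A = 0.94 / 3.9 = 0.241026 m/s

0.241026 m/s


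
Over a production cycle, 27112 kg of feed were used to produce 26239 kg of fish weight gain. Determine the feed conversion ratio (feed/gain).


FCR = feed consumed / weight gained
FCR = 27112 kg / 26239 kg = 1.03327

1.03327


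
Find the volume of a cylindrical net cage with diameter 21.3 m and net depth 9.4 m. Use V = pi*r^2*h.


r = d/2 = 21.3/2 = 10.65 m
Base area = pi*r^2 = pi*10.65^2 = 356.32729 m^2
Volume = 356.32729 * 9.4 = 3349.48 m^3

3349.48 m^3


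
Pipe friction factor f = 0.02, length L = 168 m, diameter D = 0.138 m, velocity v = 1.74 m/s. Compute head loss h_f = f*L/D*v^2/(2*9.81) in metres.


v^2 = 1.74^2 = 3.0276 m^2/s^2
L/D = 168/0.138 = 1217.3913
h_f = f*(L/D)*v^2/(2g) = 0.02 * 1217.3913 * 3.0276 / 19.62 = 3.75716 m

3.75716 m


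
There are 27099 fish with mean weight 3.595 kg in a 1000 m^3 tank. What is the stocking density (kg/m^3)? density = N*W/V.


Total biomass = 27099 fish * 3.595 kg = 97420.905 kg
Density = total biomass / volume = 97420.905 / 1000 = 97.4209 kg/m^3

97.4209 kg/m^3


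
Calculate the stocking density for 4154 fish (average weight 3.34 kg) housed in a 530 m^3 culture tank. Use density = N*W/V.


Total biomass = 4154 fish * 3.34 kg = 13874.36 kg
Density = total biomass / volume = 13874.36 / 530 = 26.178 kg/m^3

26.178 kg/m^3


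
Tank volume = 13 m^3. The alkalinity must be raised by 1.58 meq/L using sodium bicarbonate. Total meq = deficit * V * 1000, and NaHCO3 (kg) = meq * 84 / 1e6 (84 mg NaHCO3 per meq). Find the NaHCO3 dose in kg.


Tank volume in L = 13 m^3 * 1000 = 13000 L
Total meq required = 1.58 meq/L * 13000 L = 20540 meq
NaHCO3 mass = 20540 meq * 84 mg/meq / 1e6 = 1.72536 kg

1.72536 kg


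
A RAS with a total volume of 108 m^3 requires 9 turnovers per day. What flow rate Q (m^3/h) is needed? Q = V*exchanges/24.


Daily recirculation volume = 108 m^3 * 9 = 972 m^3/day
Flow rate Q = daily volume / 24 h = 972 / 24 = 40.5 m^3/h

40.5 m^3/h


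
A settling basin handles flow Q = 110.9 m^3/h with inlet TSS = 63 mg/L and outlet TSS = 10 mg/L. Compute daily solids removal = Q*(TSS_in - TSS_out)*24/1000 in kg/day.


Concentration drop: TSS_in - TSS_out = 63 - 10 = 53 mg/L
Hourly solids removed = Q * dTSS = 110.9 m^3/h * 53 mg/L = 5877.7 g/h  (m^3/h * mg/L = g/h)
Daily solids removed = 5877.7 * 24 = 141064.8 g/day
Convert g to kg: 141064.8 / 1000 = 141.0648 kg/day

141.0648 kg/day


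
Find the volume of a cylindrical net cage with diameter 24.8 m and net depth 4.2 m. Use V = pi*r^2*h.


r = d/2 = 24.8/2 = 12.4 m
Base area = pi*r^2 = pi*12.4^2 = 483.05129 m^2
Volume = 483.05129 * 4.2 = 2028.82 m^3

2028.82 m^3


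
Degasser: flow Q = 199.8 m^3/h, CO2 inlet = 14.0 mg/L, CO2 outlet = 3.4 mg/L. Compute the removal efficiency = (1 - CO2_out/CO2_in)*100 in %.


CO2_out / CO2_in = 3.4 / 14.0 = 0.24285714
Fraction remaining = 0.24285714
efficiency = (1 - 0.24285714) * 100 = 75.7143 %

75.7143 %


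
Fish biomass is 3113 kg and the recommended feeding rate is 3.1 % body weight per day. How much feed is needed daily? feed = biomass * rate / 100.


Feeding rate fraction = 3.1% / 100 = 0.031
Daily feed = 3113 kg * 0.031 = 96.503 kg/day

96.503 kg/day


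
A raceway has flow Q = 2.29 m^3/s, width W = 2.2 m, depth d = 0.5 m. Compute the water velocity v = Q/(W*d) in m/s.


Cross-sectional area = W * d = 2.2 * 0.5 = 1.1 m^2
Velocity = Q / A = 2.29 / 1.1 = 2.08182 m/s

2.08182 m/s


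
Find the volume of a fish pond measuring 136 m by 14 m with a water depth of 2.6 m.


Base area = L * W = 136 * 14 = 1904 m^2
Volume = area * depth = 1904 * 2.6 = 4950.4 m^3

4950.4 m^3


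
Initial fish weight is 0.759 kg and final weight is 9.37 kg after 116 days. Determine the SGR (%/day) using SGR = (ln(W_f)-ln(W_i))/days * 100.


ln(W_f) = ln(9.37) = 2.2375131
ln(W_i) = ln(0.759) = -0.2757535
ln(W_f) - ln(W_i) = 2.2375131 - -0.2757535 = 2.5132666
SGR = 2.5132666 / 116 * 100 = 2.16661 %/day

2.16661 %/day


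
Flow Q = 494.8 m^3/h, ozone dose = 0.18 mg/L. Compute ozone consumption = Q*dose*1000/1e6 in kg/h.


O3 demand (mg/h) = Q * dose * 1000 = 494.8 * 0.18 * 1000 = 89064 mg/h
Convert mg to kg: 89064 / 1e6 = 0.089064 kg/h

0.089064 kg/h
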